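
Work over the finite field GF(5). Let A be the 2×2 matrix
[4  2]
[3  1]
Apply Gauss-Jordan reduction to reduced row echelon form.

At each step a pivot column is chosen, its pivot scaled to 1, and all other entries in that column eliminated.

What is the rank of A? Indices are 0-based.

rank = 2

[1] R0 /= 4  ⇒  (1, 3)
     R1 -= 3·R0  ⇒  (0, 2)
[2] R1 /= 2  ⇒  (0, 1)
     R0 -= 3·R1  ⇒  (1, 0)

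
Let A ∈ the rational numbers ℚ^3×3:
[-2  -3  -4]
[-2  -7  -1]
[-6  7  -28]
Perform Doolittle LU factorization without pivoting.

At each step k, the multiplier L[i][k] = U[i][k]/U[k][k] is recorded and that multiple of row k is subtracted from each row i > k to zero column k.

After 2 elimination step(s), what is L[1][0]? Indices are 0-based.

L[1][0] = 1

Step 1: pivot at (0,0) is -2.
  row1 ← row1 − (1)·row0  ⇒  L[1][0]=1, U row1=(0, -4, 3)
  row2 ← row2 − (3)·row0  ⇒  L[2][0]=3, U row2=(0, 16, -16)
Step 2: pivot at (1,1) is -4.
  row2 ← row2 − (-4)·row1  ⇒  L[2][1]=-4, U row2=(0, 0, -4)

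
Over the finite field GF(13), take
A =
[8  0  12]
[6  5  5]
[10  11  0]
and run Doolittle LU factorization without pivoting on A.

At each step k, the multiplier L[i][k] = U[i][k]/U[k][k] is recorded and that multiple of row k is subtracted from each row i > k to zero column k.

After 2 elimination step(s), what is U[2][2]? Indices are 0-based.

U[2][2] = 12

[col 0] pivot 8
  R1 -= 4*R0 → (0, 5, 9)  (L[1][0] := 4)
  R2 -= 11*R0 → (0, 11, 11)  (L[2][0] := 11)
[col 1] pivot 5
  R2 -= 10*R1 → (0, 0, 12)  (L[2][1] := 10)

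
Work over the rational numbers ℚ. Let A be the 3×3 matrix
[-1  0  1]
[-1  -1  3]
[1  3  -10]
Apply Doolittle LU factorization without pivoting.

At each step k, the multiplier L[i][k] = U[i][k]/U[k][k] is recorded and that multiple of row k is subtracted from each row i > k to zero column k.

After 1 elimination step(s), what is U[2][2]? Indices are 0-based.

Step 1: pivot at (0,0) is -1.
  row1 ← row1 − (1)·row0  ⇒  L[1][0]=1, U row1=(0, -1, 2)
  row2 ← row2 − (-1)·row0  ⇒  L[2][0]=-1, U row2=(0, 3, -9)

U[2][2] = -9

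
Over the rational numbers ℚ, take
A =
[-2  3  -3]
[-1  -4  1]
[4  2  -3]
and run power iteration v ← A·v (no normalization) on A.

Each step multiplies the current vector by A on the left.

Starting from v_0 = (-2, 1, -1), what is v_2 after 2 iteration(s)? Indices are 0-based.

v_2 = (-20, -1, 43)

v_0 = (-2, 1, -1).
v_1 = A·v_0 = (10, -3, -3).
v_2 = A·v_1 = (-20, -1, 43).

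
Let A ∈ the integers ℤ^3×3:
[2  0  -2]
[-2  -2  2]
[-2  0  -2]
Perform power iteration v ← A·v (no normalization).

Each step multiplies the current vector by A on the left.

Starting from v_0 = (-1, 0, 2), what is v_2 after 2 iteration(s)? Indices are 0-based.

v_0 = (-1, 0, 2).
v_1 = A·v_0 = (-6, 6, -2).
v_2 = A·v_1 = (-8, -4, 16).

v_2 = (-8, -4, 16)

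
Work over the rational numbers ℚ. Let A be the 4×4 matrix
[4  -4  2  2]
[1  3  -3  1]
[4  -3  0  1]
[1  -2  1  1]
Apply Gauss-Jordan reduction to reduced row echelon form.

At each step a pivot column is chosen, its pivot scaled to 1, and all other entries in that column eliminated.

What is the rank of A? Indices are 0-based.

rank = 4

step 1: normalize row 0 (÷4) = (1, -1, 1/2, 1/2)
  row 1: subtract 1×row0 = (0, 4, -7/2, 1/2)
  row 2: subtract 4×row0 = (0, 1, -2, -1)
  row 3: subtract 1×row0 = (0, -1, 1/2, 1/2)
step 2: normalize row 1 (÷4) = (0, 1, -7/8, 1/8)
  row 0: subtract -1×row1 = (1, 0, -3/8, 5/8)
  row 2: subtract 1×row1 = (0, 0, -9/8, -9/8)
  row 3: subtract -1×row1 = (0, 0, -3/8, 5/8)
step 3: normalize row 2 (÷-9/8) = (0, 0, 1, 1)
  row 0: subtract -3/8×row2 = (1, 0, 0, 1)
  row 1: subtract -7/8×row2 = (0, 1, 0, 1)
  row 3: subtract -3/8×row2 = (0, 0, 0, 1)
step 4: normalize row 3 (÷1) = (0, 0, 0, 1)
  row 0: subtract 1×row3 = (1, 0, 0, 0)
  row 1: subtract 1×row3 = (0, 1, 0, 0)
  row 2: subtract 1×row3 = (0, 0, 1, 0)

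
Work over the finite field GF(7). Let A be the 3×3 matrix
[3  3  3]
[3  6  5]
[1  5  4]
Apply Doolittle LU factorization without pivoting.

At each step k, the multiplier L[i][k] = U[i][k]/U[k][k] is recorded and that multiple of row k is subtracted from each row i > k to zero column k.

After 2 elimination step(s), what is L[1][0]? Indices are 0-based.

k=0: U[0][0]=3
  eliminate (1,0): mult=1, new row 1: (0, 3, 2); set L[1][0]=1
  eliminate (2,0): mult=5, new row 2: (0, 4, 3); set L[2][0]=5
k=1: U[1][1]=3
  eliminate (2,1): mult=6, new row 2: (0, 0, 5); set L[2][1]=6

L[1][0] = 1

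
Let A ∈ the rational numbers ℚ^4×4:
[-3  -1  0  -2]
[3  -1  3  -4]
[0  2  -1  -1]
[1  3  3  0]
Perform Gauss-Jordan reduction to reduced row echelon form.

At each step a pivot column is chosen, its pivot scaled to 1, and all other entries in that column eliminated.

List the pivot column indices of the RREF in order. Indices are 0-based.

step 1: normalize row 0 (÷-3) = (1, 1/3, 0, 2/3)
  row 1: subtract 3×row0 = (0, -2, 3, -6)
  row 3: subtract 1×row0 = (0, 8/3, 3, -2/3)
step 2: normalize row 1 (÷-2) = (0, 1, -3/2, 3)
  row 0: subtract 1/3×row1 = (1, 0, 1/2, -1/3)
  row 2: subtract 2×row1 = (0, 0, 2, -7)
  row 3: subtract 8/3×row1 = (0, 0, 7, -26/3)
step 3: normalize row 2 (÷2) = (0, 0, 1, -7/2)
  row 0: subtract 1/2×row2 = (1, 0, 0, 17/12)
  row 1: subtract -3/2×row2 = (0, 1, 0, -9/4)
  row 3: subtract 7×row2 = (0, 0, 0, 95/6)
step 4: normalize row 3 (÷95/6) = (0, 0, 0, 1)
  row 0: subtract 17/12×row3 = (1, 0, 0, 0)
  row 1: subtract -9/4×row3 = (0, 1, 0, 0)
  row 2: subtract -7/2×row3 = (0, 0, 1, 0)

pivot columns: 0, 1, 2, 3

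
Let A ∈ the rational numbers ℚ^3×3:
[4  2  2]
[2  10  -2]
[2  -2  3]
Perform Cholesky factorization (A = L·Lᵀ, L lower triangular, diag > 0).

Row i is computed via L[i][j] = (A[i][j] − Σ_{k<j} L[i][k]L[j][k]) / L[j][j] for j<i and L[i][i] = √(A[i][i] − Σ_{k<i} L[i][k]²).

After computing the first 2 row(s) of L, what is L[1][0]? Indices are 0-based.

Step 1: L[0][0] = √(4) = 2.
  L[1][0] = (2) / L[0][0] = 1.
Step 2: L[1][1] = √(9) = 3.

L[1][0] = 1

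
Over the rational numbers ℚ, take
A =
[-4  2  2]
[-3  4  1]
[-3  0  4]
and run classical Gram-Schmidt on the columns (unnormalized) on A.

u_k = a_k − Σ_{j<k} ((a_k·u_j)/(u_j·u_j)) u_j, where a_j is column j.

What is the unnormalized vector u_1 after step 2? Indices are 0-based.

u_1 = (-6/17, 38/17, -30/17)

Step 1: u_0 = a_0 = (-4, -3, -3).
Step 2: u_1 = a_1 − (-10/17)·u_0 = (-6/17, 38/17, -30/17).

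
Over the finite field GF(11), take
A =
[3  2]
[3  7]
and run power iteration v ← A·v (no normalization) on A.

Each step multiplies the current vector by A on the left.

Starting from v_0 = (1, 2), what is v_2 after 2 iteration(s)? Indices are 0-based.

v_2 = (0, 8)

v_0 = (1, 2).
v_1 = A·v_0 = (7, 6).
v_2 = A·v_1 = (0, 8).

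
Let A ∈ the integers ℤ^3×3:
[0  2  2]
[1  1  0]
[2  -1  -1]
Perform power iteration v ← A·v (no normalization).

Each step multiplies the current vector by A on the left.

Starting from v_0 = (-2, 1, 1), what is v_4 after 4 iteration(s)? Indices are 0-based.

v_4 = (-114, 25, 129)

v_0 = (-2, 1, 1).
v_1 = A·v_0 = (4, -1, -6).
v_2 = A·v_1 = (-14, 3, 15).
v_3 = A·v_2 = (36, -11, -46).
v_4 = A·v_3 = (-114, 25, 129).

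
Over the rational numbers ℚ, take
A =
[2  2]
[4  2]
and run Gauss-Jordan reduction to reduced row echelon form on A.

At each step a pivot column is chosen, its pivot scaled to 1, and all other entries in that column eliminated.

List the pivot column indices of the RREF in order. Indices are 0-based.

pivot columns: 0, 1

pivot(0,0)=2: scale R0 → (1, 1)
  clear (1,0): R1 −= (4)R0 → (0, -2)
pivot(1,1)=-2: scale R1 → (0, 1)
  clear (0,1): R0 −= (1)R1 → (1, 0)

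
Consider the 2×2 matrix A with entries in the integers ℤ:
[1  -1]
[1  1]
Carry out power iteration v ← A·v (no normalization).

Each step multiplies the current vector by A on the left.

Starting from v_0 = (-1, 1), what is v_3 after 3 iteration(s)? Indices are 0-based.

v_3 = (0, -4)

v_0 = (-1, 1).
v_1 = A·v_0 = (-2, 0).
v_2 = A·v_1 = (-2, -2).
v_3 = A·v_2 = (0, -4).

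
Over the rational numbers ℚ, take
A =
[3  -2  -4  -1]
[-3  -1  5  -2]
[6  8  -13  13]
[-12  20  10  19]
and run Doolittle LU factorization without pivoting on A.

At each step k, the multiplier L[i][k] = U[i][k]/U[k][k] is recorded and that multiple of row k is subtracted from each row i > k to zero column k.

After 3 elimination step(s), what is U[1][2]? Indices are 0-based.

U[1][2] = 1

[col 0] pivot 3
  R1 -= -1*R0 → (0, -3, 1, -3)  (L[1][0] := -1)
  R2 -= 2*R0 → (0, 12, -5, 15)  (L[2][0] := 2)
  R3 -= -4*R0 → (0, 12, -6, 15)  (L[3][0] := -4)
[col 1] pivot -3
  R2 -= -4*R1 → (0, 0, -1, 3)  (L[2][1] := -4)
  R3 -= -4*R1 → (0, 0, -2, 3)  (L[3][1] := -4)
[col 2] pivot -1
  R3 -= 2*R2 → (0, 0, 0, -3)  (L[3][2] := 2)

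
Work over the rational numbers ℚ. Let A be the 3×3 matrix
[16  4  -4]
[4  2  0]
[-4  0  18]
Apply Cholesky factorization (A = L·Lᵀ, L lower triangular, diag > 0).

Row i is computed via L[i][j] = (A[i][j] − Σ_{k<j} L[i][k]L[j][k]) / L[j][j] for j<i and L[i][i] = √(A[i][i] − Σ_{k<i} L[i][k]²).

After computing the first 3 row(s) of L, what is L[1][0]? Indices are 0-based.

L[1][0] = 1

Step 1: L[0][0] = √(16) = 4.
  L[1][0] = (4) / L[0][0] = 1.
Step 2: L[1][1] = √(1) = 1.
  L[2][0] = (-4) / L[0][0] = -1.
  L[2][1] = (1) / L[1][1] = 1.
Step 3: L[2][2] = √(16) = 4.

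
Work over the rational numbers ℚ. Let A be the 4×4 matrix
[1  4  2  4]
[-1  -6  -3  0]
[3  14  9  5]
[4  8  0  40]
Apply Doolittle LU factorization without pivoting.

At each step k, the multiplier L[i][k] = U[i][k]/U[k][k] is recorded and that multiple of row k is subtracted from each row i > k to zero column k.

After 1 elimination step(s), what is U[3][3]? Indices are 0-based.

[col 0] pivot 1
  R1 -= -1*R0 → (0, -2, -1, 4)  (L[1][0] := -1)
  R2 -= 3*R0 → (0, 2, 3, -7)  (L[2][0] := 3)
  R3 -= 4*R0 → (0, -8, -8, 24)  (L[3][0] := 4)

U[3][3] = 24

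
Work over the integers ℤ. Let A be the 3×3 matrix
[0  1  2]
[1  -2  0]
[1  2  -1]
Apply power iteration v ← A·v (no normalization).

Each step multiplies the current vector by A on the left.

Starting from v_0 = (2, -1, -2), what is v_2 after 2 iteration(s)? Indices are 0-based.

v_0 = (2, -1, -2).
v_1 = A·v_0 = (-5, 4, 2).
v_2 = A·v_1 = (8, -13, 1).

v_2 = (8, -13, 1)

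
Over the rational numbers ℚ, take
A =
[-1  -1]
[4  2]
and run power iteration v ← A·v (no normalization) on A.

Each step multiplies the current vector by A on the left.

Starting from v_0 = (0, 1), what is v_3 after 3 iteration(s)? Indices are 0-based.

v_3 = (1, -4)

v_0 = (0, 1).
v_1 = A·v_0 = (-1, 2).
v_2 = A·v_1 = (-1, 0).
v_3 = A·v_2 = (1, -4).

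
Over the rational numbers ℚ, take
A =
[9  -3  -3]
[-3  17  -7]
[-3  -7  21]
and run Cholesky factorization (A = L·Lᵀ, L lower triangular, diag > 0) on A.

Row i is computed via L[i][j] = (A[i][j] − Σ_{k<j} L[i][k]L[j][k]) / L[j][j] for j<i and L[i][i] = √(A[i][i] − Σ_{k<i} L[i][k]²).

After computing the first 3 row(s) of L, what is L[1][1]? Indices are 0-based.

L[1][1] = 4

Step 1: L[0][0] = √(9) = 3.
  L[1][0] = (-3) / L[0][0] = -1.
Step 2: L[1][1] = √(16) = 4.
  L[2][0] = (-3) / L[0][0] = -1.
  L[2][1] = (-8) / L[1][1] = -2.
Step 3: L[2][2] = √(16) = 4.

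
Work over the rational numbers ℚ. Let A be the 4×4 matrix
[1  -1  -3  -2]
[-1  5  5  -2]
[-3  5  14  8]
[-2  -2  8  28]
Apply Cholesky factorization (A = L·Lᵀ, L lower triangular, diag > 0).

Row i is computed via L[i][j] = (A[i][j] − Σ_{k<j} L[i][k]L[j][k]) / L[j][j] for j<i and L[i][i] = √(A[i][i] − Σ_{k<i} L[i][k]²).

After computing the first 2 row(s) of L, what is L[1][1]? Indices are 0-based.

L[1][1] = 2

Step 1: L[0][0] = √(1) = 1.
  L[1][0] = (-1) / L[0][0] = -1.
Step 2: L[1][1] = √(4) = 2.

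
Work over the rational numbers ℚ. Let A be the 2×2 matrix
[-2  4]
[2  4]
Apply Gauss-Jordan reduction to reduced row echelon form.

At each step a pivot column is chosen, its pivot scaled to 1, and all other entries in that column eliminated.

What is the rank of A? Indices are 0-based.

rank = 2

pivot(0,0)=-2: scale R0 → (1, -2)
  clear (1,0): R1 −= (2)R0 → (0, 8)
pivot(1,1)=8: scale R1 → (0, 1)
  clear (0,1): R0 −= (-2)R1 → (1, 0)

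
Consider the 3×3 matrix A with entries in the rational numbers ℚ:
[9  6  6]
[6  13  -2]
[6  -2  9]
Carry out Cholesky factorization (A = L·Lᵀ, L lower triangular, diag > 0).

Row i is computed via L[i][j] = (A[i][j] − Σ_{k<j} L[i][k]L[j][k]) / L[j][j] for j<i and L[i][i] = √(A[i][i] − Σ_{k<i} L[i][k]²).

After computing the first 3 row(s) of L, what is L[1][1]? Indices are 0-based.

Step 1: L[0][0] = √(9) = 3.
  L[1][0] = (6) / L[0][0] = 2.
Step 2: L[1][1] = √(9) = 3.
  L[2][0] = (6) / L[0][0] = 2.
  L[2][1] = (-6) / L[1][1] = -2.
Step 3: L[2][2] = √(1) = 1.

L[1][1] = 3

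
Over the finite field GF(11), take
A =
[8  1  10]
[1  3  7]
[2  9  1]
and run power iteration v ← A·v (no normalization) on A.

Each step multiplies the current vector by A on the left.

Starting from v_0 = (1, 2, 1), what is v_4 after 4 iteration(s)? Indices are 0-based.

v_4 = (3, 8, 6)

v_0 = (1, 2, 1).
v_1 = A·v_0 = (9, 3, 10).
v_2 = A·v_1 = (10, 0, 0).
v_3 = A·v_2 = (3, 10, 9).
v_4 = A·v_3 = (3, 8, 6).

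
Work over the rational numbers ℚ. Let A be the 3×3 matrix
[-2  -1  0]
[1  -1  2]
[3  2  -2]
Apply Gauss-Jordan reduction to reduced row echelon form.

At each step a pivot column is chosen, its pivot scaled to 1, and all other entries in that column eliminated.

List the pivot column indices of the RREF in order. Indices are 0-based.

step 1: normalize row 0 (÷-2) = (1, 1/2, 0)
  row 1: subtract 1×row0 = (0, -3/2, 2)
  row 2: subtract 3×row0 = (0, 1/2, -2)
step 2: normalize row 1 (÷-3/2) = (0, 1, -4/3)
  row 0: subtract 1/2×row1 = (1, 0, 2/3)
  row 2: subtract 1/2×row1 = (0, 0, -4/3)
step 3: normalize row 2 (÷-4/3) = (0, 0, 1)
  row 0: subtract 2/3×row2 = (1, 0, 0)
  row 1: subtract -4/3×row2 = (0, 1, 0)

pivot columns: 0, 1, 2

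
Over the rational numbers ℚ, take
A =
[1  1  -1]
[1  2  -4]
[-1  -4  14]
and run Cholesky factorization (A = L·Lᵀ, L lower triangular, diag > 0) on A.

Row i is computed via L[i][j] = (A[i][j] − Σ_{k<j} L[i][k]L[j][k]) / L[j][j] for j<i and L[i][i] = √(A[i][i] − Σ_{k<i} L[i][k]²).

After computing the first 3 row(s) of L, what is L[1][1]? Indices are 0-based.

Step 1: L[0][0] = √(1) = 1.
  L[1][0] = (1) / L[0][0] = 1.
Step 2: L[1][1] = √(1) = 1.
  L[2][0] = (-1) / L[0][0] = -1.
  L[2][1] = (-3) / L[1][1] = -3.
Step 3: L[2][2] = √(4) = 2.

L[1][1] = 1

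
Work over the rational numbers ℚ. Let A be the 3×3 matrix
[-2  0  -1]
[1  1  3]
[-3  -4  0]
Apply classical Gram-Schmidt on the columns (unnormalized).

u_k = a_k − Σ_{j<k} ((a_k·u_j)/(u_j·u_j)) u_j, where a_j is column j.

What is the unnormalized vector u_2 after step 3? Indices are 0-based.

Step 1: u_0 = a_0 = (-2, 1, -3).
Step 2: u_1 = a_1 − (13/14)·u_0 = (13/7, 1/14, -17/14).
Step 3: u_2 = a_2 − (5/14)·u_0 − (-1/3)·u_1 = (1/3, 8/3, 2/3).

u_2 = (1/3, 8/3, 2/3)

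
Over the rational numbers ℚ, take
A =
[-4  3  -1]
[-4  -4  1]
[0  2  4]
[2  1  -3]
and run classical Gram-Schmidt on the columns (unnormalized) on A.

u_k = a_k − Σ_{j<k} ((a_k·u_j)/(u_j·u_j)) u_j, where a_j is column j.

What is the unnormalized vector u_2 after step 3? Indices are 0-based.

Step 1: u_0 = a_0 = (-4, -4, 0, 2).
Step 2: u_1 = a_1 − (1/6)·u_0 = (11/3, -10/3, 2, 2/3).
Step 3: u_2 = a_2 − (-1/6)·u_0 − (-1/29)·u_1 = (-134/87, 19/87, 118/29, -230/87).

u_2 = (-134/87, 19/87, 118/29, -230/87)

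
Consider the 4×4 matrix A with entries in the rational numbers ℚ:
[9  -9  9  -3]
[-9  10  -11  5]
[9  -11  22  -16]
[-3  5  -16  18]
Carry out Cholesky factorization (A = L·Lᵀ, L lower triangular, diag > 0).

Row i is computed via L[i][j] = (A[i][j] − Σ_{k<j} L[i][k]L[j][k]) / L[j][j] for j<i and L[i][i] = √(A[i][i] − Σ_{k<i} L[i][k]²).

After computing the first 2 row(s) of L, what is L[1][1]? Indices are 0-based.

Step 1: L[0][0] = √(9) = 3.
  L[1][0] = (-9) / L[0][0] = -3.
Step 2: L[1][1] = √(1) = 1.

L[1][1] = 1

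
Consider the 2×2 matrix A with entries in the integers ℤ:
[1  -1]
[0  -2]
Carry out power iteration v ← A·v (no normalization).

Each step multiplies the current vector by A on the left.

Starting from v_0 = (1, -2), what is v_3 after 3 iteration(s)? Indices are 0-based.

v_3 = (7, 16)

v_0 = (1, -2).
v_1 = A·v_0 = (3, 4).
v_2 = A·v_1 = (-1, -8).
v_3 = A·v_2 = (7, 16).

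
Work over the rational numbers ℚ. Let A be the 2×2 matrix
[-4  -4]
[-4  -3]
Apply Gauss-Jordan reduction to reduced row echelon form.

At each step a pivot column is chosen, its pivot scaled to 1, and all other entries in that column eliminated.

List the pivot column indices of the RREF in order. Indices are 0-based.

pivot columns: 0, 1

[1] R0 /= -4  ⇒  (1, 1)
     R1 -= -4·R0  ⇒  (0, 1)
[2] R1 /= 1  ⇒  (0, 1)
     R0 -= 1·R1  ⇒  (1, 0)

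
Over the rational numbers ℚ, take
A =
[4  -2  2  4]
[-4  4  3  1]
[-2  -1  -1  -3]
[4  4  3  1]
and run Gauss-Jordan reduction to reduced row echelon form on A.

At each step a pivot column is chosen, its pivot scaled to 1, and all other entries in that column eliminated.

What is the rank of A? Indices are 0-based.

rank = 4

pivot(0,0)=4: scale R0 → (1, -1/2, 1/2, 1)
  clear (1,0): R1 −= (-4)R0 → (0, 2, 5, 5)
  clear (2,0): R2 −= (-2)R0 → (0, -2, 0, -1)
  clear (3,0): R3 −= (4)R0 → (0, 6, 1, -3)
pivot(1,1)=2: scale R1 → (0, 1, 5/2, 5/2)
  clear (0,1): R0 −= (-1/2)R1 → (1, 0, 7/4, 9/4)
  clear (2,1): R2 −= (-2)R1 → (0, 0, 5, 4)
  clear (3,1): R3 −= (6)R1 → (0, 0, -14, -18)
pivot(2,2)=5: scale R2 → (0, 0, 1, 4/5)
  clear (0,2): R0 −= (7/4)R2 → (1, 0, 0, 17/20)
  clear (1,2): R1 −= (5/2)R2 → (0, 1, 0, 1/2)
  clear (3,2): R3 −= (-14)R2 → (0, 0, 0, -34/5)
pivot(3,3)=-34/5: scale R3 → (0, 0, 0, 1)
  clear (0,3): R0 −= (17/20)R3 → (1, 0, 0, 0)
  clear (1,3): R1 −= (1/2)R3 → (0, 1, 0, 0)
  clear (2,3): R2 −= (4/5)R3 → (0, 0, 1, 0)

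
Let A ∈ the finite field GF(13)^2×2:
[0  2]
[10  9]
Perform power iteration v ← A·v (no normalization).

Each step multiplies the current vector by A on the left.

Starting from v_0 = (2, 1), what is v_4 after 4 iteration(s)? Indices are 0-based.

v_0 = (2, 1).
v_1 = A·v_0 = (2, 3).
v_2 = A·v_1 = (6, 8).
v_3 = A·v_2 = (3, 2).
v_4 = A·v_3 = (4, 9).

v_4 = (4, 9)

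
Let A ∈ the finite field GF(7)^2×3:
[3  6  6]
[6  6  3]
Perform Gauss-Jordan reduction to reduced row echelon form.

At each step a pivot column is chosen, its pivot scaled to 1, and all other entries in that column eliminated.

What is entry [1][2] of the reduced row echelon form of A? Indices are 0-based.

[1] R0 /= 3  ⇒  (1, 2, 2)
     R1 -= 6·R0  ⇒  (0, 1, 5)
[2] R1 /= 1  ⇒  (0, 1, 5)
     R0 -= 2·R1  ⇒  (1, 0, 6)

M[1][2] = 5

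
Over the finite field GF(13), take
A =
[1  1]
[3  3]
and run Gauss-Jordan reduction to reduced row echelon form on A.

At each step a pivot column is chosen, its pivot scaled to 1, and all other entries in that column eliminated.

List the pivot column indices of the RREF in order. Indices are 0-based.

step 1: normalize row 0 (÷1) = (1, 1)
  row 1: subtract 3×row0 = (0, 0)
skip col 1 (zero from row 1)

pivot columns: 0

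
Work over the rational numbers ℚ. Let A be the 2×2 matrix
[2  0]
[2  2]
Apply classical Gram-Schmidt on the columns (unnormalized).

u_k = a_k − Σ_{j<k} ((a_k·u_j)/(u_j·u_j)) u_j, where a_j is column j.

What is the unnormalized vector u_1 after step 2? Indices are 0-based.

Step 1: u_0 = a_0 = (2, 2).
Step 2: u_1 = a_1 − (1/2)·u_0 = (-1, 1).

u_1 = (-1, 1)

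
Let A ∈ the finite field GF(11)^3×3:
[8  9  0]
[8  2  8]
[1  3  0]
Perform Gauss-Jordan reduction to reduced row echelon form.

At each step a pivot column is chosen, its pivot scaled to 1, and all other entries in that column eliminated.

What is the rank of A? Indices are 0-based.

rank = 3

[1] R0 /= 8  ⇒  (1, 8, 0)
     R1 -= 8·R0  ⇒  (0, 4, 8)
     R2 -= 1·R0  ⇒  (0, 6, 0)
[2] R1 /= 4  ⇒  (0, 1, 2)
     R0 -= 8·R1  ⇒  (1, 0, 6)
     R2 -= 6·R1  ⇒  (0, 0, 10)
[3] R2 /= 10  ⇒  (0, 0, 1)
     R0 -= 6·R2  ⇒  (1, 0, 0)
     R1 -= 2·R2  ⇒  (0, 1, 0)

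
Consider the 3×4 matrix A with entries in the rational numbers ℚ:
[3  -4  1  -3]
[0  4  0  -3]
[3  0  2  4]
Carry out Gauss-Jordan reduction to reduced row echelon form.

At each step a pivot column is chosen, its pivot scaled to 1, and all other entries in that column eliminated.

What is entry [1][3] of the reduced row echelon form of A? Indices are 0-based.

step 1: normalize row 0 (÷3) = (1, -4/3, 1/3, -1)
  row 2: subtract 3×row0 = (0, 4, 1, 7)
step 2: normalize row 1 (÷4) = (0, 1, 0, -3/4)
  row 0: subtract -4/3×row1 = (1, 0, 1/3, -2)
  row 2: subtract 4×row1 = (0, 0, 1, 10)
step 3: normalize row 2 (÷1) = (0, 0, 1, 10)
  row 0: subtract 1/3×row2 = (1, 0, 0, -16/3)

M[1][3] = -3/4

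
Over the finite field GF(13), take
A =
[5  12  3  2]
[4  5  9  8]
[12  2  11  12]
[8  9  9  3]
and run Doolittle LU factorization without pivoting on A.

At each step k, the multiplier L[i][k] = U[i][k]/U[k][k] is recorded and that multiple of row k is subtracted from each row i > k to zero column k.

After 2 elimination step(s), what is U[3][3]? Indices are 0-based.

k=0: U[0][0]=5
  eliminate (1,0): mult=6, new row 1: (0, 11, 4, 9); set L[1][0]=6
  eliminate (2,0): mult=5, new row 2: (0, 7, 9, 2); set L[2][0]=5
  eliminate (3,0): mult=12, new row 3: (0, 8, 12, 5); set L[3][0]=12
k=1: U[1][1]=11
  eliminate (2,1): mult=3, new row 2: (0, 0, 10, 1); set L[2][1]=3
  eliminate (3,1): mult=9, new row 3: (0, 0, 2, 2); set L[3][1]=9

U[3][3] = 2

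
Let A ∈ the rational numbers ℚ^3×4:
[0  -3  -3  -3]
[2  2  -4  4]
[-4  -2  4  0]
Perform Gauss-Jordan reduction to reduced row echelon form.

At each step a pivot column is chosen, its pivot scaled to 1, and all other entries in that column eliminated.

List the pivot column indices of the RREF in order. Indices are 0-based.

step 1: exchange rows 0,1
step 1: normalize row 0 (÷2) = (1, 1, -2, 2)
  row 2: subtract -4×row0 = (0, 2, -4, 8)
step 2: normalize row 1 (÷-3) = (0, 1, 1, 1)
  row 0: subtract 1×row1 = (1, 0, -3, 1)
  row 2: subtract 2×row1 = (0, 0, -6, 6)
step 3: normalize row 2 (÷-6) = (0, 0, 1, -1)
  row 0: subtract -3×row2 = (1, 0, 0, -2)
  row 1: subtract 1×row2 = (0, 1, 0, 2)

pivot columns: 0, 1, 2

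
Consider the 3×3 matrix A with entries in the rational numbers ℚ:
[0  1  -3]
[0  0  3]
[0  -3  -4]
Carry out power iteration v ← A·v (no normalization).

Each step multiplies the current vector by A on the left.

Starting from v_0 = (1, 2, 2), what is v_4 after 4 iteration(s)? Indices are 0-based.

v_0 = (1, 2, 2).
v_1 = A·v_0 = (-4, 6, -14).
v_2 = A·v_1 = (48, -42, 38).
v_3 = A·v_2 = (-156, 114, -26).
v_4 = A·v_3 = (192, -78, -238).

v_4 = (192, -78, -238)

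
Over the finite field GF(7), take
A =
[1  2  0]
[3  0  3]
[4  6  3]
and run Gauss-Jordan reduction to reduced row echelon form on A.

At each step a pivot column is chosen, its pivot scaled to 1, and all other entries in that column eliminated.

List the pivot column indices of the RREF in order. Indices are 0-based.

pivot columns: 0, 1, 2

[1] R0 /= 1  ⇒  (1, 2, 0)
     R1 -= 3·R0  ⇒  (0, 1, 3)
     R2 -= 4·R0  ⇒  (0, 5, 3)
[2] R1 /= 1  ⇒  (0, 1, 3)
     R0 -= 2·R1  ⇒  (1, 0, 1)
     R2 -= 5·R1  ⇒  (0, 0, 2)
[3] R2 /= 2  ⇒  (0, 0, 1)
     R0 -= 1·R2  ⇒  (1, 0, 0)
     R1 -= 3·R2  ⇒  (0, 1, 0)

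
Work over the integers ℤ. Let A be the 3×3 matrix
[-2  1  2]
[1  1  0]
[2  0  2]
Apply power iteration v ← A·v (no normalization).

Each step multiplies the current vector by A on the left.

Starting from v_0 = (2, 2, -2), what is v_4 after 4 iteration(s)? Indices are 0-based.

v_4 = (146, -44, -100)

v_0 = (2, 2, -2).
v_1 = A·v_0 = (-6, 4, 0).
v_2 = A·v_1 = (16, -2, -12).
v_3 = A·v_2 = (-58, 14, 8).
v_4 = A·v_3 = (146, -44, -100).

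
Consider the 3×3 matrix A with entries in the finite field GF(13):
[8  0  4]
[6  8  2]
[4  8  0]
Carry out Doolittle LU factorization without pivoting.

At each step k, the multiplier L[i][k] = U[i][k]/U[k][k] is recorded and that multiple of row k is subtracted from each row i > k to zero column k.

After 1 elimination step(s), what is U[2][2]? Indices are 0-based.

[col 0] pivot 8
  R1 -= 4*R0 → (0, 8, 12)  (L[1][0] := 4)
  R2 -= 7*R0 → (0, 8, 11)  (L[2][0] := 7)

U[2][2] = 11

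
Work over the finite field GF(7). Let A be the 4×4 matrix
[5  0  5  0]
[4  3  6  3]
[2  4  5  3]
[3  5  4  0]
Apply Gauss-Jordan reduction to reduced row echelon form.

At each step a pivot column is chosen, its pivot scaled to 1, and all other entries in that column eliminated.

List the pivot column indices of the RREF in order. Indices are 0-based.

pivot(0,0)=5: scale R0 → (1, 0, 1, 0)
  clear (1,0): R1 −= (4)R0 → (0, 3, 2, 3)
  clear (2,0): R2 −= (2)R0 → (0, 4, 3, 3)
  clear (3,0): R3 −= (3)R0 → (0, 5, 1, 0)
pivot(1,1)=3: scale R1 → (0, 1, 3, 1)
  clear (2,1): R2 −= (4)R1 → (0, 0, 5, 6)
  clear (3,1): R3 −= (5)R1 → (0, 0, 0, 2)
pivot(2,2)=5: scale R2 → (0, 0, 1, 4)
  clear (0,2): R0 −= (1)R2 → (1, 0, 0, 3)
  clear (1,2): R1 −= (3)R2 → (0, 1, 0, 3)
pivot(3,3)=2: scale R3 → (0, 0, 0, 1)
  clear (0,3): R0 −= (3)R3 → (1, 0, 0, 0)
  clear (1,3): R1 −= (3)R3 → (0, 1, 0, 0)
  clear (2,3): R2 −= (4)R3 → (0, 0, 1, 0)

pivot columns: 0, 1, 2, 3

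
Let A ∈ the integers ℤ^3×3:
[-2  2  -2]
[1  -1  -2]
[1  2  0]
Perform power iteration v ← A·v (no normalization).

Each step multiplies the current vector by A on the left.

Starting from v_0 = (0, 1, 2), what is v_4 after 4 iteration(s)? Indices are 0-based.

v_0 = (0, 1, 2).
v_1 = A·v_0 = (-2, -5, 2).
v_2 = A·v_1 = (-10, -1, -12).
v_3 = A·v_2 = (42, 15, -12).
v_4 = A·v_3 = (-30, 51, 72).

v_4 = (-30, 51, 72)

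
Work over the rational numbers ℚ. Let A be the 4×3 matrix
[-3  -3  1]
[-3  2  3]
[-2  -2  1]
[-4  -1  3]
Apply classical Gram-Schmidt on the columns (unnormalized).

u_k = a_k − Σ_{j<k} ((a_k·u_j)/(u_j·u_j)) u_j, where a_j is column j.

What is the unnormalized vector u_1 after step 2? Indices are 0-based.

u_1 = (-81/38, 109/38, -27/19, 3/19)

Step 1: u_0 = a_0 = (-3, -3, -2, -4).
Step 2: u_1 = a_1 − (11/38)·u_0 = (-81/38, 109/38, -27/19, 3/19).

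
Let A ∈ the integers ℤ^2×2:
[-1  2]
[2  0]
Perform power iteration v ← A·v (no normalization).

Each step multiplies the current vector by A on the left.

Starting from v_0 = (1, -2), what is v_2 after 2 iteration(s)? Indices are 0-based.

v_2 = (9, -10)

v_0 = (1, -2).
v_1 = A·v_0 = (-5, 2).
v_2 = A·v_1 = (9, -10).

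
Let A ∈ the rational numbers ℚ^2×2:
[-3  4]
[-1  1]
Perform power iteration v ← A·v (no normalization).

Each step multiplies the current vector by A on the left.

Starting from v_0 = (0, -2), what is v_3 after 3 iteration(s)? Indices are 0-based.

v_0 = (0, -2).
v_1 = A·v_0 = (-8, -2).
v_2 = A·v_1 = (16, 6).
v_3 = A·v_2 = (-24, -10).

v_3 = (-24, -10)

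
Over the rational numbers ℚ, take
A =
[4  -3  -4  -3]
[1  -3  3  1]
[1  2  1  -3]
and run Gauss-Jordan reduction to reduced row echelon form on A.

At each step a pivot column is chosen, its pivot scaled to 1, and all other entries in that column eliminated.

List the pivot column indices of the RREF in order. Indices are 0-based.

pivot(0,0)=4: scale R0 → (1, -3/4, -1, -3/4)
  clear (1,0): R1 −= (1)R0 → (0, -9/4, 4, 7/4)
  clear (2,0): R2 −= (1)R0 → (0, 11/4, 2, -9/4)
pivot(1,1)=-9/4: scale R1 → (0, 1, -16/9, -7/9)
  clear (0,1): R0 −= (-3/4)R1 → (1, 0, -7/3, -4/3)
  clear (2,1): R2 −= (11/4)R1 → (0, 0, 62/9, -1/9)
pivot(2,2)=62/9: scale R2 → (0, 0, 1, -1/62)
  clear (0,2): R0 −= (-7/3)R2 → (1, 0, 0, -85/62)
  clear (1,2): R1 −= (-16/9)R2 → (0, 1, 0, -25/31)

pivot columns: 0, 1, 2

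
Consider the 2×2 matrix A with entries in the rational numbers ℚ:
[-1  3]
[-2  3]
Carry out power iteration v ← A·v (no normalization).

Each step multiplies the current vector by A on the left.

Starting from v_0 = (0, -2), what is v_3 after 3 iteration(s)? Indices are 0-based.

v_3 = (-6, 6)

v_0 = (0, -2).
v_1 = A·v_0 = (-6, -6).
v_2 = A·v_1 = (-12, -6).
v_3 = A·v_2 = (-6, 6).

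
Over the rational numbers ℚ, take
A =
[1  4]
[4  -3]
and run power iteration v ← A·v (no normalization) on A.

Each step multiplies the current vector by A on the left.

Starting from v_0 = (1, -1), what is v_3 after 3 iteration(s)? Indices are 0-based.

v_0 = (1, -1).
v_1 = A·v_0 = (-3, 7).
v_2 = A·v_1 = (25, -33).
v_3 = A·v_2 = (-107, 199).

v_3 = (-107, 199)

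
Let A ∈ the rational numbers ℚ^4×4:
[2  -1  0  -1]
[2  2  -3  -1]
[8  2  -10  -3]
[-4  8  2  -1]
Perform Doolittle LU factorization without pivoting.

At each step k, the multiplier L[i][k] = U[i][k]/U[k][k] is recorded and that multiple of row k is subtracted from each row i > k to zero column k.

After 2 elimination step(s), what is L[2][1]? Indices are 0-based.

[col 0] pivot 2
  R1 -= 1*R0 → (0, 3, -3, 0)  (L[1][0] := 1)
  R2 -= 4*R0 → (0, 6, -10, 1)  (L[2][0] := 4)
  R3 -= -2*R0 → (0, 6, 2, -3)  (L[3][0] := -2)
[col 1] pivot 3
  R2 -= 2*R1 → (0, 0, -4, 1)  (L[2][1] := 2)
  R3 -= 2*R1 → (0, 0, 8, -3)  (L[3][1] := 2)

L[2][1] = 2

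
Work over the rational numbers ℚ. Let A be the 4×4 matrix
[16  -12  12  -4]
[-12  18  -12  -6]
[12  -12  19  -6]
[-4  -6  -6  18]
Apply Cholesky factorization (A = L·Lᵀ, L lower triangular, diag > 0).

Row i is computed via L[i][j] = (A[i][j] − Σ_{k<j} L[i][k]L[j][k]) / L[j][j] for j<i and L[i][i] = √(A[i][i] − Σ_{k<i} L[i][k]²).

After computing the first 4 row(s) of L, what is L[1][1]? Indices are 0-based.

L[1][1] = 3

Step 1: L[0][0] = √(16) = 4.
  L[1][0] = (-12) / L[0][0] = -3.
Step 2: L[1][1] = √(9) = 3.
  L[2][0] = (12) / L[0][0] = 3.
  L[2][1] = (-3) / L[1][1] = -1.
Step 3: L[2][2] = √(9) = 3.
  L[3][0] = (-4) / L[0][0] = -1.
  L[3][1] = (-9) / L[1][1] = -3.
  L[3][2] = (-6) / L[2][2] = -2.
Step 4: L[3][3] = √(4) = 2.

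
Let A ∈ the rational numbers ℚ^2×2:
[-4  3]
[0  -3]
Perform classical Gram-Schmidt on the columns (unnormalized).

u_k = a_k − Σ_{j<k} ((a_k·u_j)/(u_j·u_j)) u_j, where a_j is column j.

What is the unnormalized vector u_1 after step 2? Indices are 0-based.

Step 1: u_0 = a_0 = (-4, 0).
Step 2: u_1 = a_1 − (-3/4)·u_0 = (0, -3).

u_1 = (0, -3)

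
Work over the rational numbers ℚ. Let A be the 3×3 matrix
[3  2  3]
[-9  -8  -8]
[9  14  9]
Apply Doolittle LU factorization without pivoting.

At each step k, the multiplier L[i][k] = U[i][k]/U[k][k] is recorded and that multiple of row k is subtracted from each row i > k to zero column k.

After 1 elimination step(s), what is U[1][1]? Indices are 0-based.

U[1][1] = -2

Step 1: pivot at (0,0) is 3.
  row1 ← row1 − (-3)·row0  ⇒  L[1][0]=-3, U row1=(0, -2, 1)
  row2 ← row2 − (3)·row0  ⇒  L[2][0]=3, U row2=(0, 8, 0)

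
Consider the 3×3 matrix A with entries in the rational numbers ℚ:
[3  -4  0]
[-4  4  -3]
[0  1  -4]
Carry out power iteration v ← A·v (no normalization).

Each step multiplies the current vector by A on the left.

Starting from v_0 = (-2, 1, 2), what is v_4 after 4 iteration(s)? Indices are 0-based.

v_0 = (-2, 1, 2).
v_1 = A·v_0 = (-10, 6, -7).
v_2 = A·v_1 = (-54, 85, 34).
v_3 = A·v_2 = (-502, 454, -51).
v_4 = A·v_3 = (-3322, 3977, 658).

v_4 = (-3322, 3977, 658)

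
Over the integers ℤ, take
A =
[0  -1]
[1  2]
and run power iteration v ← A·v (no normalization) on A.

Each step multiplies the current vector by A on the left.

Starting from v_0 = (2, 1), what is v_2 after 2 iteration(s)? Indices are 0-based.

v_0 = (2, 1).
v_1 = A·v_0 = (-1, 4).
v_2 = A·v_1 = (-4, 7).

v_2 = (-4, 7)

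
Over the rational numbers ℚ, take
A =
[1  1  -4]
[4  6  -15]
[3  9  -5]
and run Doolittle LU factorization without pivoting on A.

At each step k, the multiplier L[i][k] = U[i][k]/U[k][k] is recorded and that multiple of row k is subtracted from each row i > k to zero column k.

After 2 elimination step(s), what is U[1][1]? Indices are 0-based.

Step 1: pivot at (0,0) is 1.
  row1 ← row1 − (4)·row0  ⇒  L[1][0]=4, U row1=(0, 2, 1)
  row2 ← row2 − (3)·row0  ⇒  L[2][0]=3, U row2=(0, 6, 7)
Step 2: pivot at (1,1) is 2.
  row2 ← row2 − (3)·row1  ⇒  L[2][1]=3, U row2=(0, 0, 4)

U[1][1] = 2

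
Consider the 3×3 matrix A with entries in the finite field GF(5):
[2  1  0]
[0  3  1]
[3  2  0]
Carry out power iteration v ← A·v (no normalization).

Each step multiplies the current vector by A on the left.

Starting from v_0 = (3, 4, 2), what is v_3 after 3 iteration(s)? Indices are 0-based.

v_0 = (3, 4, 2).
v_1 = A·v_0 = (0, 4, 2).
v_2 = A·v_1 = (4, 4, 3).
v_3 = A·v_2 = (2, 0, 0).

v_3 = (2, 0, 0)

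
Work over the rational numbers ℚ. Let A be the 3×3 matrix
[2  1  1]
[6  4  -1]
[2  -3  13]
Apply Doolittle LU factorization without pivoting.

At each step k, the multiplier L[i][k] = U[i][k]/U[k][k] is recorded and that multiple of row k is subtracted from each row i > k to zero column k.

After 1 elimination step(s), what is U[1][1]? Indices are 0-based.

k=0: U[0][0]=2
  eliminate (1,0): mult=3, new row 1: (0, 1, -4); set L[1][0]=3
  eliminate (2,0): mult=1, new row 2: (0, -4, 12); set L[2][0]=1

U[1][1] = 1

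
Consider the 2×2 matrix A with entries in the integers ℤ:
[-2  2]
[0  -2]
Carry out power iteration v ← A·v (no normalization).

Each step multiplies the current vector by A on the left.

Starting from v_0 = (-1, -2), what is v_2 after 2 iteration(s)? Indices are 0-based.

v_2 = (12, -8)

v_0 = (-1, -2).
v_1 = A·v_0 = (-2, 4).
v_2 = A·v_1 = (12, -8).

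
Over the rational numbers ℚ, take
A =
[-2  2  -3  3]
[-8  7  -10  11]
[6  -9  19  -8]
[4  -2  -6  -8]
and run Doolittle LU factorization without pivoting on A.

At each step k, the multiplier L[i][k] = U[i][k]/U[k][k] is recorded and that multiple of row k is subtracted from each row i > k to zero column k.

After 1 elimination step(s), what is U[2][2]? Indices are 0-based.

U[2][2] = 10

Step 1: pivot at (0,0) is -2.
  row1 ← row1 − (4)·row0  ⇒  L[1][0]=4, U row1=(0, -1, 2, -1)
  row2 ← row2 − (-3)·row0  ⇒  L[2][0]=-3, U row2=(0, -3, 10, 1)
  row3 ← row3 − (-2)·row0  ⇒  L[3][0]=-2, U row3=(0, 2, -12, -2)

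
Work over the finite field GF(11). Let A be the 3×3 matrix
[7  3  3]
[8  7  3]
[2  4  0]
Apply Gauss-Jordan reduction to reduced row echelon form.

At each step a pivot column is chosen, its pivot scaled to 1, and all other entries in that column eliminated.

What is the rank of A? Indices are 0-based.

step 1: normalize row 0 (÷7) = (1, 2, 2)
  row 1: subtract 8×row0 = (0, 2, 9)
  row 2: subtract 2×row0 = (0, 0, 7)
step 2: normalize row 1 (÷2) = (0, 1, 10)
  row 0: subtract 2×row1 = (1, 0, 4)
step 3: normalize row 2 (÷7) = (0, 0, 1)
  row 0: subtract 4×row2 = (1, 0, 0)
  row 1: subtract 10×row2 = (0, 1, 0)

rank = 3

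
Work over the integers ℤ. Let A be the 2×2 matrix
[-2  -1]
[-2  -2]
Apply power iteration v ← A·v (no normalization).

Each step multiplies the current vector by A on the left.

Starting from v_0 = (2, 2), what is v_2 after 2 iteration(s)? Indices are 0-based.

v_2 = (20, 28)

v_0 = (2, 2).
v_1 = A·v_0 = (-6, -8).
v_2 = A·v_1 = (20, 28).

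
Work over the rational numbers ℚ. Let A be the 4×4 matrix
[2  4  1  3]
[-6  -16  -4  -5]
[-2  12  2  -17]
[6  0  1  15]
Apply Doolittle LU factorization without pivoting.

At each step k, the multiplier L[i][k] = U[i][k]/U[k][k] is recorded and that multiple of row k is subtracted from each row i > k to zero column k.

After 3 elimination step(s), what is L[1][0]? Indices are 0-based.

L[1][0] = -3

Step 1: pivot at (0,0) is 2.
  row1 ← row1 − (-3)·row0  ⇒  L[1][0]=-3, U row1=(0, -4, -1, 4)
  row2 ← row2 − (-1)·row0  ⇒  L[2][0]=-1, U row2=(0, 16, 3, -14)
  row3 ← row3 − (3)·row0  ⇒  L[3][0]=3, U row3=(0, -12, -2, 6)
Step 2: pivot at (1,1) is -4.
  row2 ← row2 − (-4)·row1  ⇒  L[2][1]=-4, U row2=(0, 0, -1, 2)
  row3 ← row3 − (3)·row1  ⇒  L[3][1]=3, U row3=(0, 0, 1, -6)
Step 3: pivot at (2,2) is -1.
  row3 ← row3 − (-1)·row2  ⇒  L[3][2]=-1, U row3=(0, 0, 0, -4)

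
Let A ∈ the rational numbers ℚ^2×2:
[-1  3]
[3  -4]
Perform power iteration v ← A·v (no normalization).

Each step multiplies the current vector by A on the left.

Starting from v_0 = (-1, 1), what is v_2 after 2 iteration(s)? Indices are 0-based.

v_2 = (-25, 40)

v_0 = (-1, 1).
v_1 = A·v_0 = (4, -7).
v_2 = A·v_1 = (-25, 40).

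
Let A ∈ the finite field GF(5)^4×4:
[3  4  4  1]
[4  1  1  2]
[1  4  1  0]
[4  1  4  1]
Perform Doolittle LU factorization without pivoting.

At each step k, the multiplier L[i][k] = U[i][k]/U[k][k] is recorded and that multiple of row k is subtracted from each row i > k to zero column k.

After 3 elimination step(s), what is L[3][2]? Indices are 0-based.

L[3][2] = 4

[col 0] pivot 3
  R1 -= 3*R0 → (0, 4, 4, 4)  (L[1][0] := 3)
  R2 -= 2*R0 → (0, 1, 3, 3)  (L[2][0] := 2)
  R3 -= 3*R0 → (0, 4, 2, 3)  (L[3][0] := 3)
[col 1] pivot 4
  R2 -= 4*R1 → (0, 0, 2, 2)  (L[2][1] := 4)
  R3 -= 1*R1 → (0, 0, 3, 4)  (L[3][1] := 1)
[col 2] pivot 2
  R3 -= 4*R2 → (0, 0, 0, 1)  (L[3][2] := 4)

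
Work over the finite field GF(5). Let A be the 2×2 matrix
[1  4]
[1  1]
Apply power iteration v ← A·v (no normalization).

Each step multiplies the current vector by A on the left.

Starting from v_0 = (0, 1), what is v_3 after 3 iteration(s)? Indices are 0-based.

v_3 = (3, 3)

v_0 = (0, 1).
v_1 = A·v_0 = (4, 1).
v_2 = A·v_1 = (3, 0).
v_3 = A·v_2 = (3, 3).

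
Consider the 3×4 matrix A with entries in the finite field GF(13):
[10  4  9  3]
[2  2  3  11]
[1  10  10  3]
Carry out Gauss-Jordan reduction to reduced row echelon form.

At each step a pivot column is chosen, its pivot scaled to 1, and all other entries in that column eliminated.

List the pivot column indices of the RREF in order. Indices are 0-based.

pivot columns: 0, 1, 2

[1] R0 /= 10  ⇒  (1, 3, 10, 12)
     R1 -= 2·R0  ⇒  (0, 9, 9, 0)
     R2 -= 1·R0  ⇒  (0, 7, 0, 4)
[2] R1 /= 9  ⇒  (0, 1, 1, 0)
     R0 -= 3·R1  ⇒  (1, 0, 7, 12)
     R2 -= 7·R1  ⇒  (0, 0, 6, 4)
[3] R2 /= 6  ⇒  (0, 0, 1, 5)
     R0 -= 7·R2  ⇒  (1, 0, 0, 3)
     R1 -= 1·R2  ⇒  (0, 1, 0, 8)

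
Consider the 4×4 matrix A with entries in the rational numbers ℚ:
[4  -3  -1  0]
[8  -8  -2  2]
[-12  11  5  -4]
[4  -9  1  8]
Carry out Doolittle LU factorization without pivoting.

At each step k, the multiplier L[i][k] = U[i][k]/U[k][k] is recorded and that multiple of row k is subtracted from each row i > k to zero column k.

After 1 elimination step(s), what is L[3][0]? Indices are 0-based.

k=0: U[0][0]=4
  eliminate (1,0): mult=2, new row 1: (0, -2, 0, 2); set L[1][0]=2
  eliminate (2,0): mult=-3, new row 2: (0, 2, 2, -4); set L[2][0]=-3
  eliminate (3,0): mult=1, new row 3: (0, -6, 2, 8); set L[3][0]=1

L[3][0] = 1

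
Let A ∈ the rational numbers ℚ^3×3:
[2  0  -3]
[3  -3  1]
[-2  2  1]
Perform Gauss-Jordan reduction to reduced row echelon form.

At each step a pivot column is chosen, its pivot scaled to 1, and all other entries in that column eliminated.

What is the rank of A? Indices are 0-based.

rank = 3

pivot(0,0)=2: scale R0 → (1, 0, -3/2)
  clear (1,0): R1 −= (3)R0 → (0, -3, 11/2)
  clear (2,0): R2 −= (-2)R0 → (0, 2, -2)
pivot(1,1)=-3: scale R1 → (0, 1, -11/6)
  clear (2,1): R2 −= (2)R1 → (0, 0, 5/3)
pivot(2,2)=5/3: scale R2 → (0, 0, 1)
  clear (0,2): R0 −= (-3/2)R2 → (1, 0, 0)
  clear (1,2): R1 −= (-11/6)R2 → (0, 1, 0)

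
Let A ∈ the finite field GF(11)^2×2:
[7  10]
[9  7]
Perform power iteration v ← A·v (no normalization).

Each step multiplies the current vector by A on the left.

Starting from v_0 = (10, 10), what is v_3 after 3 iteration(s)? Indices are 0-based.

v_0 = (10, 10).
v_1 = A·v_0 = (5, 6).
v_2 = A·v_1 = (7, 10).
v_3 = A·v_2 = (6, 1).

v_3 = (6, 1)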